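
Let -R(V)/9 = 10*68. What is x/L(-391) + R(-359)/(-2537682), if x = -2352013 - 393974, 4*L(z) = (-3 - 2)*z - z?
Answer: -1463650114/312613 ≈ -4682.0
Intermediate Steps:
R(V) = -6120 (R(V) = -90*68 = -9*680 = -6120)
L(z) = -3*z/2 (L(z) = ((-3 - 2)*z - z)/4 = (-5*z - z)/4 = (-6*z)/4 = -3*z/2)
x = -2745987
x/L(-391) + R(-359)/(-2537682) = -2745987/((-3/2*(-391))) - 6120/(-2537682) = -2745987/1173/2 - 6120*(-1/2537682) = -2745987*2/1173 + 1020/422947 = -1830658/391 + 1020/422947 = -1463650114/312613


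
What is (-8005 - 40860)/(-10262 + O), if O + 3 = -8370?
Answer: 9773/3727 ≈ 2.6222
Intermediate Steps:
O = -8373 (O = -3 - 8370 = -8373)
(-8005 - 40860)/(-10262 + O) = (-8005 - 40860)/(-10262 - 8373) = -48865/(-18635) = -48865*(-1/18635) = 9773/3727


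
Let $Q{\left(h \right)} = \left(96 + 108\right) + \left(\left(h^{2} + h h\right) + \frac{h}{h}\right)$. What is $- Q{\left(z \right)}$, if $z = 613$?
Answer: $-751743$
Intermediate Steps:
$Q{\left(h \right)} = 205 + 2 h^{2}$ ($Q{\left(h \right)} = 204 + \left(\left(h^{2} + h^{2}\right) + 1\right) = 204 + \left(2 h^{2} + 1\right) = 204 + \left(1 + 2 h^{2}\right) = 205 + 2 h^{2}$)
$- Q{\left(z \right)} = - (205 + 2 \cdot 613^{2}) = - (205 + 2 \cdot 375769) = - (205 + 751538) = \left(-1\right) 751743 = -751743$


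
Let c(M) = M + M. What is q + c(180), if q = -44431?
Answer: -44071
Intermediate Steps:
c(M) = 2*M
q + c(180) = -44431 + 2*180 = -44431 + 360 = -44071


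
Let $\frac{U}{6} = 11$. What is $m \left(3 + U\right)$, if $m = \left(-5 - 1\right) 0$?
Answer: $0$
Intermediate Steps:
$U = 66$ ($U = 6 \cdot 11 = 66$)
$m = 0$ ($m = \left(-6\right) 0 = 0$)
$m \left(3 + U\right) = 0 \left(3 + 66\right) = 0 \cdot 69 = 0$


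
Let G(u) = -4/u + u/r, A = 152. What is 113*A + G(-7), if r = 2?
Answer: 240423/14 ≈ 17173.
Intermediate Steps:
G(u) = u/2 - 4/u (G(u) = -4/u + u/2 = u/2 - 4/u)
113*A + G(-7) = 113*152 + ((½)*(-7) - 4/(-7)) = 17176 + (-7/2 - 4*(-⅐)) = 17176 + (-7/2 + 4/7) = 17176 - 41/14 = 240423/14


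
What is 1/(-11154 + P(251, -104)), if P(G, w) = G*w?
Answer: -1/37258 ≈ -2.6840e-5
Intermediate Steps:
1/(-11154 + P(251, -104)) = 1/(-11154 + 251*(-104)) = 1/(-11154 - 26104) = 1/(-37258) = -1/37258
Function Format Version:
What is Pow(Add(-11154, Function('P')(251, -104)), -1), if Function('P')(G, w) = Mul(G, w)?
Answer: Rational(-1, 37258) ≈ -2.6840e-5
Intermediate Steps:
Pow(Add(-11154, Function('P')(251, -104)), -1) = Pow(Add(-11154, Mul(251, -104)), -1) = Pow(Add(-11154, -26104), -1) = Pow(-37258, -1) = Rational(-1, 37258)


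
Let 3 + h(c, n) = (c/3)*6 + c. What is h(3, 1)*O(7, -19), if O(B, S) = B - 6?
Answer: 6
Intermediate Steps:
O(B, S) = -6 + B
h(c, n) = -3 + 3*c (h(c, n) = -3 + ((c/3)*6 + c) = -3 + (2*c + c) = -3 + 3*c)
h(3, 1)*O(7, -19) = (-3 + 3*3)*(-6 + 7) = (-3 + 9)*1 = 6*1 = 6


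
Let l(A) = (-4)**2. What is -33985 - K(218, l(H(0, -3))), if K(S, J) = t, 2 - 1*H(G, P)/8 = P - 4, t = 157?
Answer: -34142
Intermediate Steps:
H(G, P) = 48 - 8*P (H(G, P) = 16 - 8*(P - 4) = 16 - 8*(-4 + P) = 16 + (32 - 8*P) = 48 - 8*P)
l(A) = 16
K(S, J) = 157
-33985 - K(218, l(H(0, -3))) = -33985 - 1*157 = -33985 - 157 = -34142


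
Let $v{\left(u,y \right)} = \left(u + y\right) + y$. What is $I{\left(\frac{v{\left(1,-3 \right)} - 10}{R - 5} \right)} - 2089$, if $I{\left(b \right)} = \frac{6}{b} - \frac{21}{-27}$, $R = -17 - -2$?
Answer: $- \frac{18722}{9} \approx -2080.2$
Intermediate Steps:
$R = -15$ ($R = -17 + 2 = -15$)
$v{\left(u,y \right)} = u + 2 y$
$I{\left(b \right)} = \frac{7}{9} + \frac{6}{b}$ ($I{\left(b \right)} = \frac{6}{b} - - \frac{7}{9} = \frac{6}{b} + \frac{7}{9} = \frac{7}{9} + \frac{6}{b}$)
$I{\left(\frac{v{\left(1,-3 \right)} - 10}{R - 5} \right)} - 2089 = \left(\frac{7}{9} + \frac{6}{\left(\left(1 + 2 \left(-3\right)\right) - 10\right) \frac{1}{-15 - 5}}\right) - 2089 = \left(\frac{7}{9} + \frac{6}{\left(\left(1 - 6\right) - 10\right) \frac{1}{-20}}\right) - 2089 = \left(\frac{7}{9} + \frac{6}{\left(-5 - 10\right) \left(- \frac{1}{20}\right)}\right) - 2089 = \left(\frac{7}{9} + \frac{6}{\left(-15\right) \left(- \frac{1}{20}\right)}\right) - 2089 = \left(\frac{7}{9} + \frac{6}{\frac{3}{4}}\right) - 2089 = \left(\frac{7}{9} + 6 \cdot \frac{4}{3}\right) - 2089 = \left(\frac{7}{9} + 8\right) - 2089 = \frac{79}{9} - 2089 = - \frac{18722}{9}$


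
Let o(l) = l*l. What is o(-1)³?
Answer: 1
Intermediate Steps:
o(l) = l²
o(-1)³ = ((-1)²)³ = 1³ = 1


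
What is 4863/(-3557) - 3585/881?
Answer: -17036148/3133717 ≈ -5.4364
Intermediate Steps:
4863/(-3557) - 3585/881 = 4863*(-1/3557) - 3585*1/881 = -4863/3557 - 3585/881 = -17036148/3133717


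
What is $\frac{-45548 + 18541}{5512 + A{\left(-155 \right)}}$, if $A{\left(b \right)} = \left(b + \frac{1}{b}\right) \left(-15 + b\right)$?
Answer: $- \frac{837217}{987756} \approx -0.8476$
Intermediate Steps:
$A{\left(b \right)} = \left(-15 + b\right) \left(b + \frac{1}{b}\right)$
$\frac{-45548 + 18541}{5512 + A{\left(-155 \right)}} = \frac{-45548 + 18541}{5512 + \left(1 + \left(-155\right)^{2} - -2325 - \frac{15}{-155}\right)} = - \frac{27007}{5512 + \left(1 + 24025 + 2325 - - \frac{3}{31}\right)} = - \frac{27007}{5512 + \left(1 + 24025 + 2325 + \frac{3}{31}\right)} = - \frac{27007}{5512 + \frac{816884}{31}} = - \frac{27007}{\frac{987756}{31}} = \left(-27007\right) \frac{31}{987756} = - \frac{837217}{987756}$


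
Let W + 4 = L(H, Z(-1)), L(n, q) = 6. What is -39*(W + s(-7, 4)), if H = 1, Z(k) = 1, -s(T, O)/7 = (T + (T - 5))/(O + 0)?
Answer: -5499/4 ≈ -1374.8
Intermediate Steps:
s(T, O) = -7*(-5 + 2*T)/O (s(T, O) = -7*(T + (T - 5))/(O + 0) = -7*(T + (-5 + T))/O = -7*(-5 + 2*T)/O)
W = 2 (W = -4 + 6 = 2)
-39*(W + s(-7, 4)) = -39*(2 + 7*(5 - 2*(-7))/4) = -39*(2 + 7*(1/4)*(5 + 14)) = -39*(2 + 7*(1/4)*19) = -39*(2 + 133/4) = -39*141/4 = -5499/4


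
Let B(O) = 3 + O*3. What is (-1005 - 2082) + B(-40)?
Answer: -3204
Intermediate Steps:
B(O) = 3 + 3*O
(-1005 - 2082) + B(-40) = (-1005 - 2082) + (3 + 3*(-40)) = -3087 + (3 - 120) = -3087 - 117 = -3204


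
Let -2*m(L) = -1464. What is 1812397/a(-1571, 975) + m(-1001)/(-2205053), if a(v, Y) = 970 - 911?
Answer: 3996431398853/130098127 ≈ 30719.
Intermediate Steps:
m(L) = 732 (m(L) = -½*(-1464) = 732)
a(v, Y) = 59
1812397/a(-1571, 975) + m(-1001)/(-2205053) = 1812397/59 + 732/(-2205053) = 1812397*(1/59) + 732*(-1/2205053) = 1812397/59 - 732/2205053 = 3996431398853/130098127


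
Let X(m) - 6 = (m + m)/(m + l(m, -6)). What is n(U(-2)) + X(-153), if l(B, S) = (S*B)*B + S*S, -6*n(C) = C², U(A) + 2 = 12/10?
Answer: 6906148/1171425 ≈ 5.8955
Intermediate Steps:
U(A) = -⅘ (U(A) = -2 + 12/10 = -2 + 12*(⅒) = -2 + 6/5 = -⅘)
n(C) = -C²/6
l(B, S) = S² + S*B² (l(B, S) = (B*S)*B + S² = S*B² + S² = S² + S*B²)
X(m) = 6 + 2*m/(36 + m - 6*m²) (X(m) = 6 + (m + m)/(m - 6*(-6 + m²)) = 6 + (2*m)/(m + (36 - 6*m²)) = 6 + (2*m)/(36 + m - 6*m²) = 6 + 2*m/(36 + m - 6*m²))
n(U(-2)) + X(-153) = -(-⅘)²/6 + 4*(54 - 9*(-153)² + 2*(-153))/(36 - 153 - 6*(-153)²) = -⅙*16/25 + 4*(54 - 9*23409 - 306)/(36 - 153 - 6*23409) = -8/75 + 4*(54 - 210681 - 306)/(36 - 153 - 140454) = -8/75 + 4*(-210933)/(-140571) = -8/75 + 4*(-1/140571)*(-210933) = -8/75 + 93748/15619 = 6906148/1171425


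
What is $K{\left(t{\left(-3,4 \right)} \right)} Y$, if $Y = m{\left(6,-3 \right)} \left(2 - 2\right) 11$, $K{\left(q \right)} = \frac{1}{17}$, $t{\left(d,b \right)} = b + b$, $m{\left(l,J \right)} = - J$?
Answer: $0$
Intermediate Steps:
$t{\left(d,b \right)} = 2 b$
$K{\left(q \right)} = \frac{1}{17}$
$Y = 0$ ($Y = \left(-1\right) \left(-3\right) \left(2 - 2\right) 11 = 3 \cdot 0 \cdot 11 = 0 \cdot 11 = 0$)
$K{\left(t{\left(-3,4 \right)} \right)} Y = \frac{1}{17} \cdot 0 = 0$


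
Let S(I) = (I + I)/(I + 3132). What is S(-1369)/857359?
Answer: -2738/1511523917 ≈ -1.8114e-6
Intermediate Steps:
S(I) = 2*I/(3132 + I) (S(I) = (2*I)/(3132 + I) = 2*I/(3132 + I))
S(-1369)/857359 = (2*(-1369)/(3132 - 1369))/857359 = (2*(-1369)/1763)*(1/857359) = (2*(-1369)*(1/1763))*(1/857359) = -2738/1763*1/857359 = -2738/1511523917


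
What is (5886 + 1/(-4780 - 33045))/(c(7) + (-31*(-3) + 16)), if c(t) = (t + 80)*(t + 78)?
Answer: 222637949/283838800 ≈ 0.78438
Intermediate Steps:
c(t) = (78 + t)*(80 + t) (c(t) = (80 + t)*(78 + t) = (78 + t)*(80 + t))
(5886 + 1/(-4780 - 33045))/(c(7) + (-31*(-3) + 16)) = (5886 + 1/(-4780 - 33045))/((6240 + 7² + 158*7) + (-31*(-3) + 16)) = (5886 + 1/(-37825))/((6240 + 49 + 1106) + (93 + 16)) = (5886 - 1/37825)/(7395 + 109) = (222637949/37825)/7504 = (222637949/37825)*(1/7504) = 222637949/283838800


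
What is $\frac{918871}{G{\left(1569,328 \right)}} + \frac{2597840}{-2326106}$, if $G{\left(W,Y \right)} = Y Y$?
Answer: $\frac{928952663883}{125125893952} \approx 7.4241$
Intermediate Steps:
$G{\left(W,Y \right)} = Y^{2}$
$\frac{918871}{G{\left(1569,328 \right)}} + \frac{2597840}{-2326106} = \frac{918871}{328^{2}} + \frac{2597840}{-2326106} = \frac{918871}{107584} + 2597840 \left(- \frac{1}{2326106}\right) = 918871 \cdot \frac{1}{107584} - \frac{1298920}{1163053} = \frac{918871}{107584} - \frac{1298920}{1163053} = \frac{928952663883}{125125893952}$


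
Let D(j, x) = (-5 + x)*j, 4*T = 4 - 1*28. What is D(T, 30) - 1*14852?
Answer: -15002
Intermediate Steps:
T = -6 (T = (4 - 1*28)/4 = (4 - 28)/4 = (¼)*(-24) = -6)
D(j, x) = j*(-5 + x)
D(T, 30) - 1*14852 = -6*(-5 + 30) - 1*14852 = -6*25 - 14852 = -150 - 14852 = -15002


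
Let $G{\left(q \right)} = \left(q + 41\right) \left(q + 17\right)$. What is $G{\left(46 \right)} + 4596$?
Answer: $10077$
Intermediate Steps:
$G{\left(q \right)} = \left(17 + q\right) \left(41 + q\right)$ ($G{\left(q \right)} = \left(41 + q\right) \left(17 + q\right) = \left(17 + q\right) \left(41 + q\right)$)
$G{\left(46 \right)} + 4596 = \left(697 + 46^{2} + 58 \cdot 46\right) + 4596 = \left(697 + 2116 + 2668\right) + 4596 = 5481 + 4596 = 10077$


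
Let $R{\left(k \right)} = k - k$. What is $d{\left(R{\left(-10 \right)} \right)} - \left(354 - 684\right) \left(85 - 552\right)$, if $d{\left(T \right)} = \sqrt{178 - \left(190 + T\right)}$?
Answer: $-154110 + 2 i \sqrt{3} \approx -1.5411 \cdot 10^{5} + 3.4641 i$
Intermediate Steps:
$R{\left(k \right)} = 0$
$d{\left(T \right)} = \sqrt{-12 - T}$
$d{\left(R{\left(-10 \right)} \right)} - \left(354 - 684\right) \left(85 - 552\right) = \sqrt{-12 - 0} - \left(354 - 684\right) \left(85 - 552\right) = \sqrt{-12 + 0} - - 330 \left(85 - 552\right) = \sqrt{-12} - \left(-330\right) \left(-467\right) = 2 i \sqrt{3} - 154110 = -154110 + 2 i \sqrt{3}$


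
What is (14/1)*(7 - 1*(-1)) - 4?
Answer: 108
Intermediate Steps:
(14/1)*(7 - 1*(-1)) - 4 = (14*1)*(7 + 1) - 4 = 14*8 - 4 = 112 - 4 = 108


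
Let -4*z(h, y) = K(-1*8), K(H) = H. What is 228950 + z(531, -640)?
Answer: 228952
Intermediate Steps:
z(h, y) = 2 (z(h, y) = -(-1)*8/4 = -¼*(-8) = 2)
228950 + z(531, -640) = 228950 + 2 = 228952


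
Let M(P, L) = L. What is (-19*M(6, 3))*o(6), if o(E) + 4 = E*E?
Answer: -1824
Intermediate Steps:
o(E) = -4 + E² (o(E) = -4 + E*E = -4 + E²)
(-19*M(6, 3))*o(6) = (-19*3)*(-4 + 6²) = -57*(-4 + 36) = -57*32 = -1824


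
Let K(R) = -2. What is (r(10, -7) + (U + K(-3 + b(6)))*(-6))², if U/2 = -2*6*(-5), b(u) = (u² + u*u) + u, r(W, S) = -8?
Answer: 512656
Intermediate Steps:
b(u) = u + 2*u² (b(u) = (u² + u²) + u = 2*u² + u = u + 2*u²)
U = 120 (U = 2*(-2*6*(-5)) = 2*(-12*(-5)) = 2*60 = 120)
(r(10, -7) + (U + K(-3 + b(6)))*(-6))² = (-8 + (120 - 2)*(-6))² = (-8 + 118*(-6))² = (-8 - 708)² = (-716)² = 512656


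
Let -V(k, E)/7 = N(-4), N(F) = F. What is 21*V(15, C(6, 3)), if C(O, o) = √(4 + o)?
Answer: 588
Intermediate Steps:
V(k, E) = 28 (V(k, E) = -7*(-4) = 28)
21*V(15, C(6, 3)) = 21*28 = 588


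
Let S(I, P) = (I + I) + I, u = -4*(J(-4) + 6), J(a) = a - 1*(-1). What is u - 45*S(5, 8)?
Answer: -687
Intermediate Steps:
J(a) = 1 + a (J(a) = a + 1 = 1 + a)
u = -12 (u = -4*((1 - 4) + 6) = -4*(-3 + 6) = -4*3 = -12)
S(I, P) = 3*I (S(I, P) = 2*I + I = 3*I)
u - 45*S(5, 8) = -12 - 135*5 = -12 - 45*15 = -12 - 675 = -687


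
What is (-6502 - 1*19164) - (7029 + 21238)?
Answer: -53933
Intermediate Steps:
(-6502 - 1*19164) - (7029 + 21238) = (-6502 - 19164) - 1*28267 = -25666 - 28267 = -53933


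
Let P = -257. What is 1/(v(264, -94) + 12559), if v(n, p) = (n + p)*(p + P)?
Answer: -1/47111 ≈ -2.1226e-5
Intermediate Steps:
v(n, p) = (-257 + p)*(n + p) (v(n, p) = (n + p)*(p - 257) = (n + p)*(-257 + p) = (-257 + p)*(n + p))
1/(v(264, -94) + 12559) = 1/(((-94)² - 257*264 - 257*(-94) + 264*(-94)) + 12559) = 1/((8836 - 67848 + 24158 - 24816) + 12559) = 1/(-59670 + 12559) = 1/(-47111) = -1/47111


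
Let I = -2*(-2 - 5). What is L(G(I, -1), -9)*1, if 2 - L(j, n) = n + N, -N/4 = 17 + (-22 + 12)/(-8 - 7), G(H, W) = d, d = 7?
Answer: 245/3 ≈ 81.667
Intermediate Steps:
I = 14 (I = -2*(-7) = 14)
G(H, W) = 7
N = -212/3 (N = -4*(17 + (-22 + 12)/(-8 - 7)) = -4*(17 - 10/(-15)) = -4*(17 - 10*(-1/15)) = -4*(17 + ⅔) = -4*53/3 = -212/3 ≈ -70.667)
L(j, n) = 218/3 - n (L(j, n) = 2 - (n - 212/3) = 2 - (-212/3 + n) = 2 + (212/3 - n) = 218/3 - n)
L(G(I, -1), -9)*1 = (218/3 - 1*(-9))*1 = (218/3 + 9)*1 = (245/3)*1 = 245/3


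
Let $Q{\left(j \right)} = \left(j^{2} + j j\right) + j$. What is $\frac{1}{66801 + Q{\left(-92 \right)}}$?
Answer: $\frac{1}{83637} \approx 1.1956 \cdot 10^{-5}$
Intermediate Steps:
$Q{\left(j \right)} = j + 2 j^{2}$ ($Q{\left(j \right)} = \left(j^{2} + j^{2}\right) + j = 2 j^{2} + j = j + 2 j^{2}$)
$\frac{1}{66801 + Q{\left(-92 \right)}} = \frac{1}{66801 - 92 \left(1 + 2 \left(-92\right)\right)} = \frac{1}{66801 - 92 \left(1 - 184\right)} = \frac{1}{66801 - -16836} = \frac{1}{66801 + 16836} = \frac{1}{83637}$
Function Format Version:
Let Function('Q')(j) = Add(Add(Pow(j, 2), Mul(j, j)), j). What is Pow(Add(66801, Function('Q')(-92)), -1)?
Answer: Rational(1, 83637) ≈ 1.1956e-5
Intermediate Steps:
Function('Q')(j) = Add(j, Mul(2, Pow(j, 2))) (Function('Q')(j) = Add(Add(Pow(j, 2), Pow(j, 2)), j) = Add(Mul(2, Pow(j, 2)), j) = Add(j, Mul(2, Pow(j, 2))))
Pow(Add(66801, Function('Q')(-92)), -1) = Pow(Add(66801, Mul(-92, Add(1, Mul(2, -92)))), -1) = Pow(Add(66801, Mul(-92, Add(1, -184))), -1) = Pow(Add(66801, Mul(-92, -183)), -1) = Pow(Add(66801, 16836), -1) = Pow(83637, -1) = Rational(1, 83637)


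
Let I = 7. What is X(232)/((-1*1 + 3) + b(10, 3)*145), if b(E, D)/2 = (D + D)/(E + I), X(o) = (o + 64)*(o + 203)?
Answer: 1094460/887 ≈ 1233.9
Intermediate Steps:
X(o) = (64 + o)*(203 + o)
b(E, D) = 4*D/(7 + E) (b(E, D) = 2*((D + D)/(E + 7)) = 2*((2*D)/(7 + E)) = 2*(2*D/(7 + E)) = 4*D/(7 + E))
X(232)/((-1*1 + 3) + b(10, 3)*145) = (12992 + 232**2 + 267*232)/((-1*1 + 3) + (4*3/(7 + 10))*145) = (12992 + 53824 + 61944)/((-1 + 3) + (4*3/17)*145) = 128760/(2 + (4*3*(1/17))*145) = 128760/(2 + (12/17)*145) = 128760/(2 + 1740/17) = 128760/(1774/17) = 128760*(17/1774) = 1094460/887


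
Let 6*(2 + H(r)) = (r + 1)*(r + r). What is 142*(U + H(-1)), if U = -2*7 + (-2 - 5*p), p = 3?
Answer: -4686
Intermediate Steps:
U = -31 (U = -2*7 + (-2 - 5*3) = -14 + (-2 - 15) = -14 - 17 = -31)
H(r) = -2 + r*(1 + r)/3 (H(r) = -2 + ((r + 1)*(r + r))/6 = -2 + ((1 + r)*(2*r))/6 = -2 + (2*r*(1 + r))/6 = -2 + r*(1 + r)/3)
142*(U + H(-1)) = 142*(-31 + (-2 + (⅓)*(-1) + (⅓)*(-1)²)) = 142*(-31 + (-2 - ⅓ + (⅓)*1)) = 142*(-31 + (-2 - ⅓ + ⅓)) = 142*(-31 - 2) = 142*(-33) = -4686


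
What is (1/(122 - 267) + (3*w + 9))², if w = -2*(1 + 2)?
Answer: 1705636/21025 ≈ 81.124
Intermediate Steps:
w = -6 (w = -2*3 = -6)
(1/(122 - 267) + (3*w + 9))² = (1/(122 - 267) + (3*(-6) + 9))² = (1/(-145) + (-18 + 9))² = (-1/145 - 9)² = (-1306/145)² = 1705636/21025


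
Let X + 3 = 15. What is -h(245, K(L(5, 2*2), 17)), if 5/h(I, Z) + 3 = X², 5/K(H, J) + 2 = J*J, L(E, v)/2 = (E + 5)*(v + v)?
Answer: -5/141 ≈ -0.035461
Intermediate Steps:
L(E, v) = 4*v*(5 + E) (L(E, v) = 2*((E + 5)*(v + v)) = 2*((5 + E)*(2*v)) = 2*(2*v*(5 + E)) = 4*v*(5 + E))
X = 12 (X = -3 + 15 = 12)
K(H, J) = 5/(-2 + J²) (K(H, J) = 5/(-2 + J*J) = 5/(-2 + J²))
h(I, Z) = 5/141 (h(I, Z) = 5/(-3 + 12²) = 5/(-3 + 144) = 5/141)
-h(245, K(L(5, 2*2), 17)) = -1*5/141 = -5/141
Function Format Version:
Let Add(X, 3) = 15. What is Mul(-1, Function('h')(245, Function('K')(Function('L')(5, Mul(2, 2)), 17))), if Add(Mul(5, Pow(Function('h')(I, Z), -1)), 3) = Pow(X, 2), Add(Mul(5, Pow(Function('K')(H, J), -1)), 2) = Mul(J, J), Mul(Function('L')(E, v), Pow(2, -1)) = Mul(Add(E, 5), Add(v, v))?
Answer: Rational(-5, 141) ≈ -0.035461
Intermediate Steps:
Function('L')(E, v) = Mul(4, v, Add(5, E)) (Function('L')(E, v) = Mul(2, Mul(Add(E, 5), Add(v, v))) = Mul(2, Mul(Add(5, E), Mul(2, v))) = Mul(2, Mul(2, v, Add(5, E))) = Mul(4, v, Add(5, E)))
X = 12 (X = Add(-3, 15) = 12)
Function('K')(H, J) = Mul(5, Pow(Add(-2, Pow(J, 2)), -1)) (Function('K')(H, J) = Mul(5, Pow(Add(-2, Mul(J, J)), -1)) = Mul(5, Pow(Add(-2, Pow(J, 2)), -1)))
Function('h')(I, Z) = Rational(5, 141) (Function('h')(I, Z) = Mul(5, Pow(Add(-3, Pow(12, 2)), -1)) = Mul(5, Pow(Add(-3, 144), -1)) = Mul(5, Pow(141, -1)) = Mul(5, Rational(1, 141)) = Rational(5, 141))
Mul(-1, Function('h')(245, Function('K')(Function('L')(5, Mul(2, 2)), 17))) = Mul(-1, Rational(5, 141)) = Rational(-5, 141)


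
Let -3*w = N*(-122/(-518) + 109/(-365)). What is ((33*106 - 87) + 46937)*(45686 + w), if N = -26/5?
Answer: 3261731491491832/1418025 ≈ 2.3002e+9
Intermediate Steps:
N = -26/5 (N = -26*⅕ = -26/5 ≈ -5.2000)
w = -155116/1418025 (w = -(-26)*(-122/(-518) + 109/(-365))/15 = -(-26)*(-122*(-1/518) + 109*(-1/365))/15 = -(-26)*(61/259 - 109/365)/15 = -(-26)*(-5966)/(15*94535) = -⅓*155116/472675 = -155116/1418025 ≈ -0.10939)
((33*106 - 87) + 46937)*(45686 + w) = ((33*106 - 87) + 46937)*(45686 - 155116/1418025) = ((3498 - 87) + 46937)*(64783735034/1418025) = (3411 + 46937)*(64783735034/1418025) = 50348*(64783735034/1418025) = 3261731491491832/1418025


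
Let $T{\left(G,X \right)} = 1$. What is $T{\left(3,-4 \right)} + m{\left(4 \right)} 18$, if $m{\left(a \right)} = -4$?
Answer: $-71$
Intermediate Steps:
$T{\left(3,-4 \right)} + m{\left(4 \right)} 18 = 1 - 72 = -71$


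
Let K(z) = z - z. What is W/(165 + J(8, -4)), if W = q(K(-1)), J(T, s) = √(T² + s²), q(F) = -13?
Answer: -429/5429 + 52*√5/27145 ≈ -0.074737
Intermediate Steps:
K(z) = 0
W = -13
W/(165 + J(8, -4)) = -13/(165 + √(8² + (-4)²)) = -13/(165 + √(64 + 16)) = -13/(165 + √80) = -13/(165 + 4*√5)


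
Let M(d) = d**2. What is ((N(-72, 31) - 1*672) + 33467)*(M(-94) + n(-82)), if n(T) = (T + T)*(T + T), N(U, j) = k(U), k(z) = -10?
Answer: 1171473620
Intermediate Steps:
N(U, j) = -10
n(T) = 4*T**2 (n(T) = (2*T)*(2*T) = 4*T**2)
((N(-72, 31) - 1*672) + 33467)*(M(-94) + n(-82)) = ((-10 - 1*672) + 33467)*((-94)**2 + 4*(-82)**2) = ((-10 - 672) + 33467)*(8836 + 4*6724) = (-682 + 33467)*(8836 + 26896) = 32785*35732 = 1171473620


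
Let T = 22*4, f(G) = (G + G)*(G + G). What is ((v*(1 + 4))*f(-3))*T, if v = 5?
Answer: 79200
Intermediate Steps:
f(G) = 4*G² (f(G) = (2*G)*(2*G) = 4*G²)
T = 88
((v*(1 + 4))*f(-3))*T = ((5*(1 + 4))*(4*(-3)²))*88 = ((5*5)*(4*9))*88 = (25*36)*88 = 900*88 = 79200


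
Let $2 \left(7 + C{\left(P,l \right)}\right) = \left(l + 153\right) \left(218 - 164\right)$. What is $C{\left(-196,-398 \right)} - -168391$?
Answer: $161769$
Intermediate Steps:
$C{\left(P,l \right)} = 4124 + 27 l$ ($C{\left(P,l \right)} = -7 + \frac{\left(l + 153\right) \left(218 - 164\right)}{2} = -7 + \frac{\left(153 + l\right) 54}{2} = -7 + \frac{8262 + 54 l}{2} = -7 + \left(4131 + 27 l\right) = 4124 + 27 l$)
$C{\left(-196,-398 \right)} - -168391 = \left(4124 + 27 \left(-398\right)\right) - -168391 = \left(4124 - 10746\right) + 168391 = -6622 + 168391 = 161769$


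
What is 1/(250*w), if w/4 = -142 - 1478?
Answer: -1/1620000 ≈ -6.1728e-7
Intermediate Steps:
w = -6480 (w = 4*(-142 - 1478) = 4*(-1620) = -6480)
1/(250*w) = 1/(250*(-6480)) = 1/(-1620000) = -1/1620000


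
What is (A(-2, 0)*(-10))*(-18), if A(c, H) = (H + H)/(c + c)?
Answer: 0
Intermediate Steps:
A(c, H) = H/c (A(c, H) = (2*H)/((2*c)) = (2*H)*(1/(2*c)) = H/c)
(A(-2, 0)*(-10))*(-18) = ((0/(-2))*(-10))*(-18) = ((0*(-½))*(-10))*(-18) = (0*(-10))*(-18) = 0*(-18) = 0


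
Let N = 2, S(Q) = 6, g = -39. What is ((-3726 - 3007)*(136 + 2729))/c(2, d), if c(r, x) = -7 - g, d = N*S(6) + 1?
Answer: -19290045/32 ≈ -6.0281e+5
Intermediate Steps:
d = 13 (d = 2*6 + 1 = 12 + 1 = 13)
c(r, x) = 32 (c(r, x) = -7 - 1*(-39) = -7 + 39 = 32)
((-3726 - 3007)*(136 + 2729))/c(2, d) = ((-3726 - 3007)*(136 + 2729))/32 = -6733*2865*(1/32) = -19290045*1/32 = -19290045/32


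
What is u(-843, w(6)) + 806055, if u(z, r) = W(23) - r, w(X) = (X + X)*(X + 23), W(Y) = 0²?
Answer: 805707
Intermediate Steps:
W(Y) = 0
w(X) = 2*X*(23 + X) (w(X) = (2*X)*(23 + X) = 2*X*(23 + X))
u(z, r) = -r (u(z, r) = 0 - r = -r)
u(-843, w(6)) + 806055 = -2*6*(23 + 6) + 806055 = -2*6*29 + 806055 = -1*348 + 806055 = -348 + 806055 = 805707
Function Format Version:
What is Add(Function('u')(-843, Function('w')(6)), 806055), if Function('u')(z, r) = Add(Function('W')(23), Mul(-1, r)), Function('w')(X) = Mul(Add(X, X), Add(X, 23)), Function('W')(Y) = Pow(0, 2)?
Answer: 805707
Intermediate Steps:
Function('W')(Y) = 0
Function('w')(X) = Mul(2, X, Add(23, X)) (Function('w')(X) = Mul(Mul(2, X), Add(23, X)) = Mul(2, X, Add(23, X)))
Function('u')(z, r) = Mul(-1, r) (Function('u')(z, r) = Add(0, Mul(-1, r)) = Mul(-1, r))
Add(Function('u')(-843, Function('w')(6)), 806055) = Add(Mul(-1, Mul(2, 6, Add(23, 6))), 806055) = Add(Mul(-1, Mul(2, 6, 29)), 806055) = Add(Mul(-1, 348), 806055) = Add(-348, 806055) = 805707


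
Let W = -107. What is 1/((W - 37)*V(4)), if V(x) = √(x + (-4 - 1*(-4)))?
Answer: -1/288 ≈ -0.0034722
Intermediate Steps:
V(x) = √x (V(x) = √(x + (-4 + 4)) = √(x + 0) = √x)
1/((W - 37)*V(4)) = 1/((-107 - 37)*√4) = 1/(-144*2) = 1/(-288) = -1/288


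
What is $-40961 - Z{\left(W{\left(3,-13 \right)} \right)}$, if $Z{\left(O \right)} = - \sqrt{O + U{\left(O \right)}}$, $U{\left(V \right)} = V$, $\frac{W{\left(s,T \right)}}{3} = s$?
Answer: $-40961 + 3 \sqrt{2} \approx -40957.0$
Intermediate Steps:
$W{\left(s,T \right)} = 3 s$
$Z{\left(O \right)} = - \sqrt{2} \sqrt{O}$ ($Z{\left(O \right)} = - \sqrt{O + O} = - \sqrt{2 O} = - \sqrt{2} \sqrt{O}$)
$-40961 - Z{\left(W{\left(3,-13 \right)} \right)} = -40961 - - \sqrt{2} \sqrt{3 \cdot 3} = -40961 - - \sqrt{2} \sqrt{9} = -40961 - \left(-1\right) \sqrt{2} \cdot 3 = -40961 - - 3 \sqrt{2} = -40961 + 3 \sqrt{2}$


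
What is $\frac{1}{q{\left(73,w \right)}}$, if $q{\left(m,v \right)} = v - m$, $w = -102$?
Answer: $- \frac{1}{175} \approx -0.0057143$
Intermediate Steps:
$\frac{1}{q{\left(73,w \right)}} = \frac{1}{-102 - 73} = \frac{1}{-175} = - \frac{1}{175}$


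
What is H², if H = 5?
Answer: 25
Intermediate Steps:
H² = 5² = 25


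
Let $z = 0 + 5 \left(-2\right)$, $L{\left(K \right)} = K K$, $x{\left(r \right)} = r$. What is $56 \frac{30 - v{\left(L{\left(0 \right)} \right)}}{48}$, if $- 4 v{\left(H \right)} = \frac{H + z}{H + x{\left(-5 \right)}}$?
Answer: $\frac{427}{12} \approx 35.583$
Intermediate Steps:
$L{\left(K \right)} = K^{2}$
$z = -10$ ($z = 0 - 10 = -10$)
$v{\left(H \right)} = - \frac{-10 + H}{4 \left(-5 + H\right)}$ ($v{\left(H \right)} = - \frac{\left(H - 10\right) \frac{1}{H - 5}}{4} = - \frac{\left(-10 + H\right) \frac{1}{-5 + H}}{4} = - \frac{\frac{1}{-5 + H} \left(-10 + H\right)}{4} = - \frac{-10 + H}{4 \left(-5 + H\right)}$)
$56 \frac{30 - v{\left(L{\left(0 \right)} \right)}}{48} = 56 \frac{30 - \frac{10 - 0^{2}}{4 \left(-5 + 0^{2}\right)}}{48} = 56 \left(30 - \frac{10 - 0}{4 \left(-5 + 0\right)}\right) \frac{1}{48} = 56 \left(30 - \frac{10 + 0}{4 \left(-5\right)}\right) \frac{1}{48} = 56 \left(30 - \frac{1}{4} \left(- \frac{1}{5}\right) 10\right) \frac{1}{48} = 56 \left(30 - - \frac{1}{2}\right) \frac{1}{48} = 56 \left(30 + \frac{1}{2}\right) \frac{1}{48} = 56 \cdot \frac{61}{2} \cdot \frac{1}{48} = 56 \cdot \frac{61}{96} = \frac{427}{12}$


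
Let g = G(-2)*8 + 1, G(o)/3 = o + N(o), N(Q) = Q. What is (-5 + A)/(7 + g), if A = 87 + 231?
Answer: -313/88 ≈ -3.5568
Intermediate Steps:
A = 318
G(o) = 6*o (G(o) = 3*(o + o) = 3*(2*o) = 6*o)
g = -95 (g = (6*(-2))*8 + 1 = -12*8 + 1 = -96 + 1 = -95)
(-5 + A)/(7 + g) = (-5 + 318)/(7 - 95) = 313/(-88) = 313*(-1/88) = -313/88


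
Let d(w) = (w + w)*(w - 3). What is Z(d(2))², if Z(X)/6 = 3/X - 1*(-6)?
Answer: 3969/4 ≈ 992.25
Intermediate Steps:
d(w) = 2*w*(-3 + w) (d(w) = (2*w)*(-3 + w) = 2*w*(-3 + w))
Z(X) = 36 + 18/X (Z(X) = 6*(3/X - 1*(-6)) = 6*(3/X + 6) = 6*(6 + 3/X) = 36 + 18/X)
Z(d(2))² = (36 + 18/((2*2*(-3 + 2))))² = (36 + 18/((2*2*(-1))))² = (36 + 18/(-4))² = (36 + 18*(-¼))² = (36 - 9/2)² = (63/2)² = 3969/4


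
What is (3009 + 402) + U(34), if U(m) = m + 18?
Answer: 3463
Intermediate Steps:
U(m) = 18 + m
(3009 + 402) + U(34) = (3009 + 402) + (18 + 34) = 3411 + 52 = 3463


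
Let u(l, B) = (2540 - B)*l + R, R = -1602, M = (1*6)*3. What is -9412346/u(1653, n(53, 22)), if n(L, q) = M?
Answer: -4706173/2083632 ≈ -2.2586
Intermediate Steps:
M = 18 (M = 6*3 = 18)
n(L, q) = 18
u(l, B) = -1602 + l*(2540 - B) (u(l, B) = (2540 - B)*l - 1602 = l*(2540 - B) - 1602 = -1602 + l*(2540 - B))
-9412346/u(1653, n(53, 22)) = -9412346/(-1602 + 2540*1653 - 1*18*1653) = -9412346/(-1602 + 4198620 - 29754) = -9412346/4167264 = -9412346*1/4167264 = -4706173/2083632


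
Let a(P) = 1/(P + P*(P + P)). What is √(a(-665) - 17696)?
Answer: I*√13821919589593815/883785 ≈ 133.03*I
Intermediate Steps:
a(P) = 1/(P + 2*P²) (a(P) = 1/(P + P*(2*P)) = 1/(P + 2*P²))
√(a(-665) - 17696) = √(1/((-665)*(1 + 2*(-665))) - 17696) = √(-1/(665*(1 - 1330)) - 17696) = √(-1/665/(-1329) - 17696) = √(-1/665*(-1/1329) - 17696) = √(1/883785 - 17696) = √(-15639459359/883785) = I*√13821919589593815/883785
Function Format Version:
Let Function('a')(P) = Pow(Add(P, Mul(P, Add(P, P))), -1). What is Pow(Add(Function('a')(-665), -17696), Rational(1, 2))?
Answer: Mul(Rational(1, 883785), I, Pow(13821919589593815, Rational(1, 2))) ≈ Mul(133.03, I)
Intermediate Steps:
Function('a')(P) = Pow(Add(P, Mul(2, Pow(P, 2))), -1) (Function('a')(P) = Pow(Add(P, Mul(P, Mul(2, P))), -1) = Pow(Add(P, Mul(2, Pow(P, 2))), -1))
Pow(Add(Function('a')(-665), -17696), Rational(1, 2)) = Pow(Add(Mul(Pow(-665, -1), Pow(Add(1, Mul(2, -665)), -1)), -17696), Rational(1, 2)) = Pow(Add(Mul(Rational(-1, 665), Pow(Add(1, -1330), -1)), -17696), Rational(1, 2)) = Pow(Add(Mul(Rational(-1, 665), Pow(-1329, -1)), -17696), Rational(1, 2)) = Pow(Add(Mul(Rational(-1, 665), Rational(-1, 1329)), -17696), Rational(1, 2)) = Pow(Add(Rational(1, 883785), -17696), Rational(1, 2)) = Pow(Rational(-15639459359, 883785), Rational(1, 2)) = Mul(Rational(1, 883785), I, Pow(13821919589593815, Rational(1, 2)))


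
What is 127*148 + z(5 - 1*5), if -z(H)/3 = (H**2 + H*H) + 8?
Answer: 18772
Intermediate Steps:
z(H) = -24 - 6*H**2 (z(H) = -3*((H**2 + H*H) + 8) = -3*((H**2 + H**2) + 8) = -3*(2*H**2 + 8) = -3*(8 + 2*H**2) = -24 - 6*H**2)
127*148 + z(5 - 1*5) = 127*148 + (-24 - 6*(5 - 1*5)**2) = 18796 + (-24 - 6*(5 - 5)**2) = 18796 + (-24 - 6*0**2) = 18796 + (-24 - 6*0) = 18796 + (-24 + 0) = 18796 - 24 = 18772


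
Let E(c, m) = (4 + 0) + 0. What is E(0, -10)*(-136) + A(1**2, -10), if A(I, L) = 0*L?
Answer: -544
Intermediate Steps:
E(c, m) = 4 (E(c, m) = 4 + 0 = 4)
A(I, L) = 0
E(0, -10)*(-136) + A(1**2, -10) = 4*(-136) + 0 = -544 + 0 = -544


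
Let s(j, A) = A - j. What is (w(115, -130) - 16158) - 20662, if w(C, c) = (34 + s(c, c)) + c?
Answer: -36916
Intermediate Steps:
w(C, c) = 34 + c (w(C, c) = (34 + (c - c)) + c = (34 + 0) + c = 34 + c)
(w(115, -130) - 16158) - 20662 = ((34 - 130) - 16158) - 20662 = (-96 - 16158) - 20662 = -16254 - 20662 = -36916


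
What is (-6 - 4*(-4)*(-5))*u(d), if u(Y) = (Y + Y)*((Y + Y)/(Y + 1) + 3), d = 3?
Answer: -2322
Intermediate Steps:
u(Y) = 2*Y*(3 + 2*Y/(1 + Y)) (u(Y) = (2*Y)*((2*Y)/(1 + Y) + 3) = (2*Y)*(2*Y/(1 + Y) + 3) = (2*Y)*(3 + 2*Y/(1 + Y)) = 2*Y*(3 + 2*Y/(1 + Y)))
(-6 - 4*(-4)*(-5))*u(d) = (-6 - 4*(-4)*(-5))*(2*3*(3 + 5*3)/(1 + 3)) = (-6 + 16*(-5))*(2*3*(3 + 15)/4) = (-6 - 80)*(2*3*(¼)*18) = -86*27 = -2322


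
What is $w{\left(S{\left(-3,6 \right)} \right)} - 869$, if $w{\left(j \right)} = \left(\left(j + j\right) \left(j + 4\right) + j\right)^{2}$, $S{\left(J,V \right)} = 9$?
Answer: $58180$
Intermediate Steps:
$w{\left(j \right)} = \left(j + 2 j \left(4 + j\right)\right)^{2}$ ($w{\left(j \right)} = \left(2 j \left(4 + j\right) + j\right)^{2} = \left(j + 2 j \left(4 + j\right)\right)^{2}$)
$w{\left(S{\left(-3,6 \right)} \right)} - 869 = 9^{2} \left(9 + 2 \cdot 9\right)^{2} - 869 = 81 \left(9 + 18\right)^{2} - 869 = 81 \cdot 27^{2} - 869 = 81 \cdot 729 - 869 = 59049 - 869 = 58180$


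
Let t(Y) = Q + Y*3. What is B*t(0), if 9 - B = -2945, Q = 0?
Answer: 0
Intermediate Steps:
B = 2954 (B = 9 - 1*(-2945) = 9 + 2945 = 2954)
t(Y) = 3*Y (t(Y) = 0 + Y*3 = 0 + 3*Y = 3*Y)
B*t(0) = 2954*(3*0) = 2954*0 = 0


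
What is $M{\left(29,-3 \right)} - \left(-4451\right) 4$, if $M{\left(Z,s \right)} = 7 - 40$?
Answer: $17771$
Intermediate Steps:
$M{\left(Z,s \right)} = -33$ ($M{\left(Z,s \right)} = 7 - 40 = -33$)
$M{\left(29,-3 \right)} - \left(-4451\right) 4 = -33 - \left(-4451\right) 4 = -33 - -17804 = -33 + 17804 = 17771$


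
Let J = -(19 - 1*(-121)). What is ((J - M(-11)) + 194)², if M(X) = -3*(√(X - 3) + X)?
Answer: 315 + 126*I*√14 ≈ 315.0 + 471.45*I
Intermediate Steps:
M(X) = -3*X - 3*√(-3 + X) (M(X) = -3*(√(-3 + X) + X) = -3*(X + √(-3 + X)) = -3*X - 3*√(-3 + X))
J = -140 (J = -(19 + 121) = -1*140 = -140)
((J - M(-11)) + 194)² = ((-140 - (-3*(-11) - 3*√(-3 - 11))) + 194)² = ((-140 - (33 - 3*I*√14)) + 194)² = ((-140 + (-33 + 3*I*√14)) + 194)² = ((-173 + 3*I*√14) + 194)² = (21 + 3*I*√14)²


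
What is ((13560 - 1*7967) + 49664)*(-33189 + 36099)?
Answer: 160797870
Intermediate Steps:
((13560 - 1*7967) + 49664)*(-33189 + 36099) = ((13560 - 7967) + 49664)*2910 = (5593 + 49664)*2910 = 55257*2910 = 160797870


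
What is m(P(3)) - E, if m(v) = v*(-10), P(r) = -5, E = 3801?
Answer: -3751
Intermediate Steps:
m(v) = -10*v
m(P(3)) - E = -10*(-5) - 1*3801 = 50 - 3801 = -3751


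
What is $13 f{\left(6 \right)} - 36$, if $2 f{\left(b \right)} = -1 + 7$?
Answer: $3$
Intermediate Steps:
$f{\left(b \right)} = 3$ ($f{\left(b \right)} = \frac{-1 + 7}{2} = \frac{1}{2} \cdot 6 = 3$)
$13 f{\left(6 \right)} - 36 = 13 \cdot 3 - 36 = 39 - 36 = 3$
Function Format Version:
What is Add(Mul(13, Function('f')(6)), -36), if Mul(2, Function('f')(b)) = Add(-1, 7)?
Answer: 3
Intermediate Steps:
Function('f')(b) = 3 (Function('f')(b) = Mul(Rational(1, 2), Add(-1, 7)) = Mul(Rational(1, 2), 6) = 3)
Add(Mul(13, Function('f')(6)), -36) = Add(Mul(13, 3), -36) = Add(39, -36) = 3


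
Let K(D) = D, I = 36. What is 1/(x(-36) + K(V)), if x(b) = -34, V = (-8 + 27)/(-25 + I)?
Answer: -11/355 ≈ -0.030986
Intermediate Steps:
V = 19/11 (V = (-8 + 27)/(-25 + 36) = 19/11 ≈ 1.7273)
1/(x(-36) + K(V)) = 1/(-34 + 19/11) = 1/(-355/11) = -11/355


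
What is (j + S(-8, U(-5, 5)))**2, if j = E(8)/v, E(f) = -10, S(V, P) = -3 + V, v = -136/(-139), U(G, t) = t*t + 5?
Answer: 2082249/4624 ≈ 450.31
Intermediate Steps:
U(G, t) = 5 + t**2 (U(G, t) = t**2 + 5 = 5 + t**2)
v = 136/139 (v = -136*(-1/139) = 136/139 ≈ 0.97842)
j = -695/68 (j = -10/136/139 = -10*139/136 = -695/68 ≈ -10.221)
(j + S(-8, U(-5, 5)))**2 = (-695/68 + (-3 - 8))**2 = (-695/68 - 11)**2 = (-1443/68)**2 = 2082249/4624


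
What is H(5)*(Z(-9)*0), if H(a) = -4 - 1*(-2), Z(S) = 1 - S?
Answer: 0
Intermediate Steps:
H(a) = -2 (H(a) = -4 + 2 = -2)
H(5)*(Z(-9)*0) = -2*(1 - 1*(-9))*0 = -2*(1 + 9)*0 = -20*0 = -2*0 = 0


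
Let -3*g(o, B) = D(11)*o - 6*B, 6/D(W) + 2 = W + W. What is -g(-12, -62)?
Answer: 614/5 ≈ 122.80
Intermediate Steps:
D(W) = 6/(-2 + 2*W) (D(W) = 6/(-2 + (W + W)) = 6/(-2 + 2*W))
g(o, B) = 2*B - o/10 (g(o, B) = -((3/(-1 + 11))*o - 6*B)/3 = -((3/10)*o - 6*B)/3 = -((3*(⅒))*o - 6*B)/3 = -(3*o/10 - 6*B)/3 = -(-6*B + 3*o/10)/3 = 2*B - o/10)
-g(-12, -62) = -(2*(-62) - ⅒*(-12)) = -(-124 + 6/5) = -1*(-614/5) = 614/5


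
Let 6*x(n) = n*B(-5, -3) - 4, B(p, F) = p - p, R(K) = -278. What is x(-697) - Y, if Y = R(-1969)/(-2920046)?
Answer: -2920463/4380069 ≈ -0.66676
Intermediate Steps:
B(p, F) = 0
x(n) = -⅔ (x(n) = (n*0 - 4)/6 = (0 - 4)/6 = (⅙)*(-4) = -⅔)
Y = 139/1460023 (Y = -278/(-2920046) = -278*(-1/2920046) = 139/1460023 ≈ 9.5204e-5)
x(-697) - Y = -⅔ - 1*139/1460023 = -⅔ - 139/1460023 = -2920463/4380069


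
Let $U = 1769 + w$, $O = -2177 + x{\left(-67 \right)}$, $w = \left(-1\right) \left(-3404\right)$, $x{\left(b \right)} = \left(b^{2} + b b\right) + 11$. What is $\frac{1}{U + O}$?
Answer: $\frac{1}{11985} \approx 8.3438 \cdot 10^{-5}$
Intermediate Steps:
$x{\left(b \right)} = 11 + 2 b^{2}$ ($x{\left(b \right)} = \left(b^{2} + b^{2}\right) + 11 = 2 b^{2} + 11 = 11 + 2 b^{2}$)
$w = 3404$
$O = 6812$ ($O = -2177 + \left(11 + 2 \left(-67\right)^{2}\right) = -2177 + \left(11 + 2 \cdot 4489\right) = -2177 + \left(11 + 8978\right) = -2177 + 8989 = 6812$)
$U = 5173$ ($U = 1769 + 3404 = 5173$)
$\frac{1}{U + O} = \frac{1}{5173 + 6812} = \frac{1}{11985}$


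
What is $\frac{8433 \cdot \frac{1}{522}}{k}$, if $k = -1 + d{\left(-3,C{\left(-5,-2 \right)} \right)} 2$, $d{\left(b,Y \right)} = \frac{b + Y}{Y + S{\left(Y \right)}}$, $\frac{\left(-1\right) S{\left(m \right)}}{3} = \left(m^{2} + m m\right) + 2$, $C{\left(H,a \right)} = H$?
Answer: $- \frac{150857}{8410} \approx -17.938$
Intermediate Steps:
$S{\left(m \right)} = -6 - 6 m^{2}$ ($S{\left(m \right)} = - 3 \left(\left(m^{2} + m m\right) + 2\right) = - 3 \left(\left(m^{2} + m^{2}\right) + 2\right) = - 3 \left(2 m^{2} + 2\right) = - 3 \left(2 + 2 m^{2}\right) = -6 - 6 m^{2}$)
$d{\left(b,Y \right)} = \frac{Y + b}{-6 + Y - 6 Y^{2}}$ ($d{\left(b,Y \right)} = \frac{b + Y}{Y - \left(6 + 6 Y^{2}\right)} = \frac{Y + b}{-6 + Y - 6 Y^{2}}$)
$k = - \frac{145}{161}$ ($k = -1 + \frac{\left(-1\right) \left(-5\right) - -3}{6 - -5 + 6 \left(-5\right)^{2}} \cdot 2 = -1 + \frac{5 + 3}{6 + 5 + 6 \cdot 25} \cdot 2 = -1 + \frac{1}{6 + 5 + 150} \cdot 8 \cdot 2 = -1 + \frac{1}{161} \cdot 8 \cdot 2 = -1 + \frac{8}{161} \cdot 2 = -1 + \frac{16}{161} = - \frac{145}{161} \approx -0.90062$)
$\frac{8433 \cdot \frac{1}{522}}{k} = \frac{8433 \cdot \frac{1}{522}}{- \frac{145}{161}} = 8433 \cdot \frac{1}{522} \left(- \frac{161}{145}\right) = \frac{937}{58} \left(- \frac{161}{145}\right) = - \frac{150857}{8410}$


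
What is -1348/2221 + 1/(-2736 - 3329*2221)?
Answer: -8175621/13470365 ≈ -0.60693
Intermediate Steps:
-1348/2221 + 1/(-2736 - 3329*2221) = -1348*1/2221 + (1/2221)/(-6065) = -1348/2221 - 1/6065*1/2221 = -1348/2221 - 1/13470365 = -8175621/13470365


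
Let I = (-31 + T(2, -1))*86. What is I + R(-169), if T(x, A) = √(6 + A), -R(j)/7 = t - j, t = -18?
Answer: -3723 + 86*√5 ≈ -3530.7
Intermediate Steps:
R(j) = 126 + 7*j (R(j) = -7*(-18 - j) = 126 + 7*j)
I = -2666 + 86*√5 (I = (-31 + √(6 - 1))*86 = (-31 + √5)*86 = -2666 + 86*√5 ≈ -2473.7)
I + R(-169) = (-2666 + 86*√5) + (126 + 7*(-169)) = (-2666 + 86*√5) + (126 - 1183) = (-2666 + 86*√5) - 1057 = -3723 + 86*√5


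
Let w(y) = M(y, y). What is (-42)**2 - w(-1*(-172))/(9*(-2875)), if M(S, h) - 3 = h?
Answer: 1825747/1035 ≈ 1764.0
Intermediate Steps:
M(S, h) = 3 + h
w(y) = 3 + y
(-42)**2 - w(-1*(-172))/(9*(-2875)) = (-42)**2 - (3 - 1*(-172))/(9*(-2875)) = 1764 - (3 + 172)/(-25875) = 1764 - 175*(-1)/25875 = 1764 - 1*(-7/1035) = 1764 + 7/1035 = 1825747/1035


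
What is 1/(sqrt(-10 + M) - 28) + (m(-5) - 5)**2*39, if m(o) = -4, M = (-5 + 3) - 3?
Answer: 2524013/799 - I*sqrt(15)/799 ≈ 3159.0 - 0.0048473*I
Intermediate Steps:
M = -5 (M = -2 - 3 = -5)
1/(sqrt(-10 + M) - 28) + (m(-5) - 5)**2*39 = 1/(sqrt(-10 - 5) - 28) + (-4 - 5)**2*39 = 1/(sqrt(-15) - 28) + (-9)**2*39 = 1/(I*sqrt(15) - 28) + 81*39 = 1/(-28 + I*sqrt(15)) + 3159 = 3159 + 1/(-28 + I*sqrt(15))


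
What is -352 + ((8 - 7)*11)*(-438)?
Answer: -5170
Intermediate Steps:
-352 + ((8 - 7)*11)*(-438) = -352 + (1*11)*(-438) = -352 + 11*(-438) = -352 - 4818 = -5170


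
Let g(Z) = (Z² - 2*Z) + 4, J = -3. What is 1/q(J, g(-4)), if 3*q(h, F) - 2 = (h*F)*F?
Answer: -3/2350 ≈ -0.0012766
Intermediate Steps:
g(Z) = 4 + Z² - 2*Z
q(h, F) = ⅔ + h*F²/3 (q(h, F) = ⅔ + ((h*F)*F)/3 = ⅔ + ((F*h)*F)/3 = ⅔ + (h*F²)/3 = ⅔ + h*F²/3)
1/q(J, g(-4)) = 1/(⅔ + (⅓)*(-3)*(4 + (-4)² - 2*(-4))²) = 1/(⅔ + (⅓)*(-3)*(4 + 16 + 8)²) = 1/(⅔ + (⅓)*(-3)*28²) = 1/(⅔ + (⅓)*(-3)*784) = 1/(⅔ - 784) = 1/(-2350/3) = -3/2350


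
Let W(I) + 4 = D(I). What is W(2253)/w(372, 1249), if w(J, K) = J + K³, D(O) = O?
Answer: 2249/1948441621 ≈ 1.1543e-6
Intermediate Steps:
W(I) = -4 + I
W(2253)/w(372, 1249) = (-4 + 2253)/(372 + 1249³) = 2249/(372 + 1948441249) = 2249/1948441621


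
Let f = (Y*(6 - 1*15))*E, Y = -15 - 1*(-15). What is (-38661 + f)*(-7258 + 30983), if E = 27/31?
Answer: -917232225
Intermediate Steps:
E = 27/31 (E = 27*(1/31) = 27/31 ≈ 0.87097)
Y = 0 (Y = -15 + 15 = 0)
f = 0 (f = (0*(6 - 1*15))*(27/31) = (0*(6 - 15))*(27/31) = (0*(-9))*(27/31) = 0*(27/31) = 0)
(-38661 + f)*(-7258 + 30983) = (-38661 + 0)*(-7258 + 30983) = -38661*23725 = -917232225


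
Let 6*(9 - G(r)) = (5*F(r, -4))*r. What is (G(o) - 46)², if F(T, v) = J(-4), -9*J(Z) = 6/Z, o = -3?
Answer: 192721/144 ≈ 1338.3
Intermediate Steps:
J(Z) = -2/(3*Z)
F(T, v) = ⅙ (F(T, v) = -⅔/(-4) = -⅔*(-¼) = ⅙)
G(r) = 9 - 5*r/36 (G(r) = 9 - 5*(⅙)*r/6 = 9 - 5*r/36)
(G(o) - 46)² = ((9 - 5/36*(-3)) - 46)² = ((9 + 5/12) - 46)² = (113/12 - 46)² = (-439/12)² = 192721/144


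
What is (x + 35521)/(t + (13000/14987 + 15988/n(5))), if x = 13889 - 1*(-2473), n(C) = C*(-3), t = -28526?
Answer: -11663557815/6652204586 ≈ -1.7533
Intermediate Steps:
n(C) = -3*C
x = 16362 (x = 13889 + 2473 = 16362)
(x + 35521)/(t + (13000/14987 + 15988/n(5))) = (16362 + 35521)/(-28526 + (13000/14987 + 15988/((-3*5)))) = 51883/(-28526 + (13000*(1/14987) + 15988/(-15))) = 51883/(-28526 + (13000/14987 + 15988*(-1/15))) = 51883/(-28526 + (13000/14987 - 15988/15)) = 51883/(-28526 - 239417156/224805) = 51883/(-6652204586/224805) = 51883*(-224805/6652204586) = -11663557815/6652204586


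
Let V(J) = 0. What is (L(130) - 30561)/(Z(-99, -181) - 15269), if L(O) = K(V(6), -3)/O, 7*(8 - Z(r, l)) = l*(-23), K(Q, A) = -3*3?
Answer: 27810573/14428700 ≈ 1.9274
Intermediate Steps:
K(Q, A) = -9
Z(r, l) = 8 + 23*l/7 (Z(r, l) = 8 - l*(-23)/7 = 8 - (-23)*l/7 = 8 + 23*l/7)
L(O) = -9/O
(L(130) - 30561)/(Z(-99, -181) - 15269) = (-9/130 - 30561)/((8 + (23/7)*(-181)) - 15269) = (-9*1/130 - 30561)/((8 - 4163/7) - 15269) = (-9/130 - 30561)/(-4107/7 - 15269) = -3972939/(130*(-110990/7)) = -3972939/130*(-7/110990) = 27810573/14428700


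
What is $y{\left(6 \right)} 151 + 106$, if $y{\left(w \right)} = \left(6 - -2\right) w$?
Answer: $7354$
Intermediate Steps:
$y{\left(w \right)} = 8 w$ ($y{\left(w \right)} = \left(6 + 2\right) w = 8 w$)
$y{\left(6 \right)} 151 + 106 = 8 \cdot 6 \cdot 151 + 106 = 48 \cdot 151 + 106 = 7248 + 106 = 7354$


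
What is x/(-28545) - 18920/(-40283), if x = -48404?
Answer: 2489929732/1149878235 ≈ 2.1654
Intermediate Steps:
x/(-28545) - 18920/(-40283) = -48404/(-28545) - 18920/(-40283) = -48404*(-1/28545) - 18920*(-1/40283) = 48404/28545 + 18920/40283 = 2489929732/1149878235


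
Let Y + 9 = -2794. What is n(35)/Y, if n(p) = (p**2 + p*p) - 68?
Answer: -2382/2803 ≈ -0.84980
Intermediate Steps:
Y = -2803 (Y = -9 - 2794 = -2803)
n(p) = -68 + 2*p**2 (n(p) = (p**2 + p**2) - 68 = 2*p**2 - 68 = -68 + 2*p**2)
n(35)/Y = (-68 + 2*35**2)/(-2803) = (-68 + 2*1225)*(-1/2803) = (-68 + 2450)*(-1/2803) = 2382*(-1/2803) = -2382/2803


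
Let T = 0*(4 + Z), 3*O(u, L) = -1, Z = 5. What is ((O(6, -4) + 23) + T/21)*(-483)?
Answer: -10948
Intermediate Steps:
O(u, L) = -⅓ (O(u, L) = (⅓)*(-1) = -⅓)
T = 0 (T = 0*(4 + 5) = 0*9 = 0)
((O(6, -4) + 23) + T/21)*(-483) = ((-⅓ + 23) + 0/21)*(-483) = (68/3 + 0*(1/21))*(-483) = (68/3 + 0)*(-483) = (68/3)*(-483) = -10948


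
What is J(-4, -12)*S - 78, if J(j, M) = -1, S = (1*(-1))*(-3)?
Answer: -81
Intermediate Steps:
S = 3 (S = -1*(-3) = 3)
J(-4, -12)*S - 78 = -1*3 - 78 = -3 - 78 = -81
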